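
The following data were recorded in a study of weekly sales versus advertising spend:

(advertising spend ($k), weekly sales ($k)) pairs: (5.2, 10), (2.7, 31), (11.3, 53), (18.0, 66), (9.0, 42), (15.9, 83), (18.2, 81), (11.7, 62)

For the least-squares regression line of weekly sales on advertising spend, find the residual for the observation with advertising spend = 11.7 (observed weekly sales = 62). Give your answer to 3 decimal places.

n = 8, Σx = 92, Σy = 428, Σxy = 5819.9, Σx² = 1287.96
Sxx = Σx² − (Σx)²/n = 1287.96 − 1058 = 229.96
Sxy = Σxy − (Σx)(Σy)/n = 5819.9 − 4922 = 897.9
b = Sxy/Sxx = 897.9/229.96 = 3.904592
a = ȳ − b·x̄ = 53.5 − 3.904592·11.5 = 8.597191
ŷ(11.7) = 8.597191 + 3.904592·11.7 = 54.280918
residual = y − ŷ = 62 − 54.280918 = 7.719082

7.719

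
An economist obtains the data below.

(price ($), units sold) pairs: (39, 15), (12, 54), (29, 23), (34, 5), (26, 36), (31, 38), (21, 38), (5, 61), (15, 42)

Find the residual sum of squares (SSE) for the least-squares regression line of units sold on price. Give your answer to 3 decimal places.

488.641

n = 9, Σx = 212, Σy = 312, Σxy = 5917, Σx² = 5990, Σy² = 13364
Sxx = Σx² − (Σx)²/n = 5990 − 4993.777778 = 996.222222
Sxy = Σxy − (Σx)(Σy)/n = 5917 − 7349.333333 = -1432.333333
Syy = Σy² − (Σy)²/n = 13364 − 10816 = 2548
b = Sxy/Sxx = -1432.333333/996.222222 = -1.437765
SSE = Syy − b·Sxy = 2548 − (-1.437765)·(-1432.333333) = 488.641423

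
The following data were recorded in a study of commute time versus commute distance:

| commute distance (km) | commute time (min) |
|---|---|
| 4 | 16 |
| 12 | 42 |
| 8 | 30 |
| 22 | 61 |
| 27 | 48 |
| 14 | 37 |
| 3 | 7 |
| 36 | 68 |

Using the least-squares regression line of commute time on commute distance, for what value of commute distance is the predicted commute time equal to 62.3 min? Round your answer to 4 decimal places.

30.1628

n = 8, Σx = 126, Σy = 309, Σxy = 6433, Σx² = 2938
Sxx = Σx² − (Σx)²/n = 2938 − 1984.5 = 953.5
Sxy = Σxy − (Σx)(Σy)/n = 6433 − 4866.75 = 1566.25
b = Sxy/Sxx = 1566.25/953.5 = 1.642632
a = ȳ − b·x̄ = 38.625 − 1.642632·15.75 = 12.753540
Set a + b·x = 62.3: x = (62.3 − 12.753540) / 1.642632 = 30.162841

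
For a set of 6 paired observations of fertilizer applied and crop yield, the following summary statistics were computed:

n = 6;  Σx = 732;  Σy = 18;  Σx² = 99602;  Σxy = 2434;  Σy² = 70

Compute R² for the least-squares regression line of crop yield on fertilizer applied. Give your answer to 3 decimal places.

0.344

Sxx = Σx² − (Σx)²/n = 99602 − 89304 = 10298
Sxy = Σxy − (Σx)(Σy)/n = 2434 − 2196 = 238
Syy = Σy² − (Σy)²/n = 70 − 54 = 16
R² = Sxy²/(Sxx·Syy) = (238)²/(10298·16) = 0.343780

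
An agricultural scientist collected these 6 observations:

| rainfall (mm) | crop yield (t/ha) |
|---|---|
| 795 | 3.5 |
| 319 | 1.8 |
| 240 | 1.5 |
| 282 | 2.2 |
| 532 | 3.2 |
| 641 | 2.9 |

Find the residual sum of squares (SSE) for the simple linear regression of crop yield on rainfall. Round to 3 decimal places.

0.476

n = 6, Σx = 2809, Σy = 15.1, Σxy = 7898.4, Σx² = 1564815, Σy² = 41.23
Sxx = Σx² − (Σx)²/n = 1564815 − 1315080.166667 = 249734.833333
Sxy = Σxy − (Σx)(Σy)/n = 7898.4 − 7069.316667 = 829.083333
Syy = Σy² − (Σy)²/n = 41.23 − 38.001667 = 3.228333
b = Sxy/Sxx = 829.083333/249734.833333 = 0.003320
SSE = Syy − b·Sxy = 3.228333 − 0.003320·829.083333 = 0.475897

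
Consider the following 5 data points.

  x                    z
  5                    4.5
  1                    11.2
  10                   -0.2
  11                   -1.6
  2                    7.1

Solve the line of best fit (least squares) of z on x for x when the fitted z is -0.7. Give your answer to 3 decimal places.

n = 5, Σx = 29, Σy = 21, Σxy = 28.3, Σx² = 251
Sxx = Σx² − (Σx)²/n = 251 − 168.2 = 82.8
Sxy = Σxy − (Σx)(Σy)/n = 28.3 − 121.8 = -93.5
b = Sxy/Sxx = -93.5/82.8 = -1.129227
a = ȳ − b·x̄ = 4.2 − (-1.129227)·5.8 = 10.749517
Set a + b·x = -0.7: x = (-0.7 − 10.749517) / (-1.129227) = 10.139251

10.139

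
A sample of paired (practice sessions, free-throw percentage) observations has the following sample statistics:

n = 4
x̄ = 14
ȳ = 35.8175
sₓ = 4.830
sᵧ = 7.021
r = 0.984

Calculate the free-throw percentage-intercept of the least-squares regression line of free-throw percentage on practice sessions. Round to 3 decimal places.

15.792

b = r · sᵧ/sₓ = 0.984 · 7.021/4.83 = 1.430365
a = ȳ − b·x̄ = 35.8175 − 1.430365·14 = 15.792387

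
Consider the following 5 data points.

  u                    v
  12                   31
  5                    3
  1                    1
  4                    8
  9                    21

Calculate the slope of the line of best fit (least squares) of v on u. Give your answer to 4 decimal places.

n = 5, Σx = 31, Σy = 64, Σxy = 609, Σx² = 267
Sxx = Σx² − (Σx)²/n = 267 − 192.2 = 74.8
Sxy = Σxy − (Σx)(Σy)/n = 609 − 396.8 = 212.2
b = Sxy/Sxx = 212.2/74.8 = 2.836898

2.8369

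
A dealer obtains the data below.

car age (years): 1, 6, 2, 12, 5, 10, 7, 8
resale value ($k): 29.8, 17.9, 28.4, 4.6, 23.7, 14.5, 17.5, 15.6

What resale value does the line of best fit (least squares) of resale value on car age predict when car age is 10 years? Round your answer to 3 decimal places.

11.259

n = 8, Σx = 51, Σy = 152, Σxy = 760, Σx² = 423
Sxx = Σx² − (Σx)²/n = 423 − 325.125 = 97.875
Sxy = Σxy − (Σx)(Σy)/n = 760 − 969 = -209
b = Sxy/Sxx = -209/97.875 = -2.135377
a = ȳ − b·x̄ = 19 − (-2.135377)·6.375 = 32.613027
ŷ(10) = a + b·10 = 32.613027 + (-2.135377)·10 = 11.259259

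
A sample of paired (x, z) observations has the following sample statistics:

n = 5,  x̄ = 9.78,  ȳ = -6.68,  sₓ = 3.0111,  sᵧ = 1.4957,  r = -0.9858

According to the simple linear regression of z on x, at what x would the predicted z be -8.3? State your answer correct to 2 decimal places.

b = r · sᵧ/sₓ = -0.9858 · 1.4957/3.0111 = -0.489675
a = ȳ − b·x̄ = -6.68 − (-0.489675)·9.78 = -1.890976
Set a + b·x = -8.3: x = (-8.3 − (-1.890976)) / (-0.489675) = 13.088315

13.09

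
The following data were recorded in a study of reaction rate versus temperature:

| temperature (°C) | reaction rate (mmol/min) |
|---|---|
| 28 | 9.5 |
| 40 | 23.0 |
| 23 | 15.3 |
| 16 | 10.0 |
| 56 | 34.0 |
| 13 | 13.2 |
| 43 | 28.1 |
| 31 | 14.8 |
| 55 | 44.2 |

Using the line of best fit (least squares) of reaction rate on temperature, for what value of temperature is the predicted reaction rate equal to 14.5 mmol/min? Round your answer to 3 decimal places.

23.971

n = 9, Σx = 305, Σy = 192.1, Σxy = 7871.6, Σx² = 12309
Sxx = Σx² − (Σx)²/n = 12309 − 10336.111111 = 1972.888889
Sxy = Σxy − (Σx)(Σy)/n = 7871.6 − 6510.055556 = 1361.544444
b = Sxy/Sxx = 1361.544444/1972.888889 = 0.690127
a = ȳ − b·x̄ = 21.344444 − 0.690127·33.888889 = -2.043202
Set a + b·x = 14.5: x = (14.5 − (-2.043202)) / 0.690127 = 23.971234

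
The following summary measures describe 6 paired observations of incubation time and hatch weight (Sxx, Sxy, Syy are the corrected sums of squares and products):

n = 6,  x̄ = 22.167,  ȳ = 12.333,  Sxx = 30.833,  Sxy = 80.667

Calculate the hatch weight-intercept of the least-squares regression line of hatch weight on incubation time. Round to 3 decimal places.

b = Sxy/Sxx = 80.667/30.833 = 2.616255
a = ȳ − b·x̄ = 12.333 − 2.616255·22.167 = -45.661531

-45.662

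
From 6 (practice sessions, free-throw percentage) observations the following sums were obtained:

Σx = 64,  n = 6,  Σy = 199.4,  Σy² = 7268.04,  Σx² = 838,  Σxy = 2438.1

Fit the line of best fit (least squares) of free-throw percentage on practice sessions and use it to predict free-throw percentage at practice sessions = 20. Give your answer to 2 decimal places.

51.93

Sxx = Σx² − (Σx)²/n = 838 − 682.666667 = 155.333333
Sxy = Σxy − (Σx)(Σy)/n = 2438.1 − 2126.933333 = 311.166667
b = Sxy/Sxx = 311.166667/155.333333 = 2.003219
a = ȳ − b·x̄ = 33.233333 − 2.003219·10.666667 = 11.865665
ŷ(20) = a + b·20 = 11.865665 + 2.003219·20 = 51.930043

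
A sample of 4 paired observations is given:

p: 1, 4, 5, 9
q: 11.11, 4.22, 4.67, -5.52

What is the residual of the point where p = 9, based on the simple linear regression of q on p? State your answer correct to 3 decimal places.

n = 4, Σx = 19, Σy = 14.48, Σxy = 1.66, Σx² = 123
Sxx = Σx² − (Σx)²/n = 123 − 90.25 = 32.75
Sxy = Σxy − (Σx)(Σy)/n = 1.66 − 68.78 = -67.12
b = Sxy/Sxx = -67.12/32.75 = -2.049466
a = ȳ − b·x̄ = 3.62 − (-2.049466)·4.75 = 13.354962
ŷ(9) = 13.354962 + (-2.049466)·9 = -5.090229
residual = y − ŷ = -5.52 − (-5.090229) = -0.429771

-0.430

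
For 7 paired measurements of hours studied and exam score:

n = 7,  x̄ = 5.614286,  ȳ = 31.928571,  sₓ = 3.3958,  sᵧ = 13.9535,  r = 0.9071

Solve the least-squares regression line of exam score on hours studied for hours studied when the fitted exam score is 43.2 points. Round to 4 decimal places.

b = r · sᵧ/sₓ = 0.9071 · 13.9535/3.3958 = 3.727316
a = ȳ − b·x̄ = 31.928571 − 3.727316·5.614286 = 11.002353
Set a + b·x = 43.2: x = (43.2 − 11.002353) / 3.727316 = 8.638293

8.6383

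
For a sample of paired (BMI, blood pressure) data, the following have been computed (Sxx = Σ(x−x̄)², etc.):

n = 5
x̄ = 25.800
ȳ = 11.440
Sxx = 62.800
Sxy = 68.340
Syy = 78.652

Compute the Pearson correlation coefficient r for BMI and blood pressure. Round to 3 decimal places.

r = Sxy/√(Sxx·Syy) = 68.34/√(4939.3456) = 68.34/70.280478 = 0.972390

0.972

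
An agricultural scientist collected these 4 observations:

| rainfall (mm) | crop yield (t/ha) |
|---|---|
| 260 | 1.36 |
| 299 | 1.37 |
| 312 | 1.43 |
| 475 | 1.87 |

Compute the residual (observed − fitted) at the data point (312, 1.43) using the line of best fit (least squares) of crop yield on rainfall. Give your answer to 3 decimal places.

n = 4, Σx = 1346, Σy = 6.03, Σxy = 2097.64, Σx² = 479970
Sxx = Σx² − (Σx)²/n = 479970 − 452929 = 27041
Sxy = Σxy − (Σx)(Σy)/n = 2097.64 − 2029.095 = 68.545
b = Sxy/Sxx = 68.545/27041 = 0.002535
a = ȳ − b·x̄ = 1.5075 − 0.002535·336.5 = 0.654521
ŷ(312) = 0.654521 + 0.002535·312 = 1.445396
residual = y − ŷ = 1.43 − 1.445396 = -0.015396

-0.015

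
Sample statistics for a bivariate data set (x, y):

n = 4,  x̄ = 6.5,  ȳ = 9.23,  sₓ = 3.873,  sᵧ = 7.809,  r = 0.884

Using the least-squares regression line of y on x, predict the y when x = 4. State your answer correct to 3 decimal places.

4.774

b = r · sᵧ/sₓ = 0.884 · 7.809/3.873 = 1.782380
a = ȳ − b·x̄ = 9.23 − 1.782380·6.5 = -2.355467
ŷ(4) = a + b·4 = -2.355467 + 1.782380·4 = 4.774051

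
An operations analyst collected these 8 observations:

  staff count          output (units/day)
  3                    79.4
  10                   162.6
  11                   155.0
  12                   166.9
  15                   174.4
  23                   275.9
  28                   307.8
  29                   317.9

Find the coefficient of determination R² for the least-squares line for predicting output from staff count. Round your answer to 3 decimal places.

0.986

n = 8, Σx = 131, Σy = 1639.9, Σxy = 32371.2, Σx² = 2753, Σy² = 386961.15
Sxx = Σx² − (Σx)²/n = 2753 − 2145.125 = 607.875
Sxy = Σxy − (Σx)(Σy)/n = 32371.2 − 26853.3625 = 5517.8375
Syy = Σy² − (Σy)²/n = 386961.15 − 336159.00125 = 50802.14875
R² = Sxy²/(Sxx·Syy) = (5517.8375)²/(607.875·50802.14875) = 0.985919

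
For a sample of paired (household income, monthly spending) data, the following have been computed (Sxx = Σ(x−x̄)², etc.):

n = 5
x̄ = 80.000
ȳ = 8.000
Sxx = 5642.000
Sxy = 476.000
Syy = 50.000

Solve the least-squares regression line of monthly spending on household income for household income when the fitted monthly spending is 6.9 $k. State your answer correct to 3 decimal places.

66.962

b = Sxy/Sxx = 476/5642 = 0.084367
a = ȳ − b·x̄ = 8 − 0.084367·80 = 1.250620
Set a + b·x = 6.9: x = (6.9 − 1.250620) / 0.084367 = 66.961765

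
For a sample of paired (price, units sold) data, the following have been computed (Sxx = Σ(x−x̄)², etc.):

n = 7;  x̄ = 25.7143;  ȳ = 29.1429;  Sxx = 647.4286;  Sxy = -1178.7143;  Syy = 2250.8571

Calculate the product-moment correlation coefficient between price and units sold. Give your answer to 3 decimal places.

-0.976

r = Sxy/√(Sxx·Syy) = -1178.7143/√(1457269.261053) = -1178.7143/1207.174081 = -0.976424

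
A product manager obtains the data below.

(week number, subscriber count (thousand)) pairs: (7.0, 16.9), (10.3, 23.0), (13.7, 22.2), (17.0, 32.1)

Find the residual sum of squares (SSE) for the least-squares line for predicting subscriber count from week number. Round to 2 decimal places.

n = 4, Σx = 48, Σy = 94.2, Σxy = 1205.04, Σx² = 631.78, Σy² = 2337.86
Sxx = Σx² − (Σx)²/n = 631.78 − 576 = 55.78
Sxy = Σxy − (Σx)(Σy)/n = 1205.04 − 1130.4 = 74.64
Syy = Σy² − (Σy)²/n = 2337.86 − 2218.41 = 119.45
b = Sxy/Sxx = 74.64/55.78 = 1.338114
SSE = Syy − b·Sxy = 119.45 − 1.338114·74.64 = 19.573170

19.57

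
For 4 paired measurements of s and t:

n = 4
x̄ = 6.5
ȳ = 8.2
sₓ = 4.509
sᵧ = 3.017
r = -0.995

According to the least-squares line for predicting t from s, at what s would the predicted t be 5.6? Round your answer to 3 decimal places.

10.405

b = r · sᵧ/sₓ = -0.995 · 3.017/4.509 = -0.665761
a = ȳ − b·x̄ = 8.2 − (-0.665761)·6.5 = 12.527445
Set a + b·x = 5.6: x = (5.6 − 12.527445) / (-0.665761) = 10.405307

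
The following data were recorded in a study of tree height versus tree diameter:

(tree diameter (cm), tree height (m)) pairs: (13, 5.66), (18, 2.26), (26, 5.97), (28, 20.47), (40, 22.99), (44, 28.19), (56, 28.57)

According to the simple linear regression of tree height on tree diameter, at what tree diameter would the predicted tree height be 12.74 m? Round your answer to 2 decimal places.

n = 7, Σx = 225, Σy = 114.11, Σxy = 4602.52, Σx² = 8625
Sxx = Σx² − (Σx)²/n = 8625 − 7232.142857 = 1392.857143
Sxy = Σxy − (Σx)(Σy)/n = 4602.52 − 3667.821429 = 934.698571
b = Sxy/Sxx = 934.698571/1392.857143 = 0.671066
a = ȳ − b·x̄ = 16.301429 − 0.671066·32.142857 = -5.268538
Set a + b·x = 12.74: x = (12.74 − (-5.268538)) / 0.671066 = 26.835733

26.84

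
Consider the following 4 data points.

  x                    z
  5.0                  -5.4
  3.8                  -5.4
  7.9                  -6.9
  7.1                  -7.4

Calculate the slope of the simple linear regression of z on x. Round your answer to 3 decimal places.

-0.491

n = 4, Σx = 23.8, Σy = -25.1, Σxy = -154.57, Σx² = 152.26
Sxx = Σx² − (Σx)²/n = 152.26 − 141.61 = 10.65
Sxy = Σxy − (Σx)(Σy)/n = -154.57 − (-149.345) = -5.225
b = Sxy/Sxx = -5.225/10.65 = -0.490610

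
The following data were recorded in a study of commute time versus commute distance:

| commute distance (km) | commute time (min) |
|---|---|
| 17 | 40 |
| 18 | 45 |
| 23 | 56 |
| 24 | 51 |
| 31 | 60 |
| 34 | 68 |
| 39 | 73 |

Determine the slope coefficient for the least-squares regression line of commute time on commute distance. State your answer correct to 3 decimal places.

n = 7, Σx = 186, Σy = 393, Σxy = 11021, Σx² = 5356
Sxx = Σx² − (Σx)²/n = 5356 − 4942.285714 = 413.714286
Sxy = Σxy − (Σx)(Σy)/n = 11021 − 10442.571429 = 578.428571
b = Sxy/Sxx = 578.428571/413.714286 = 1.398135

1.398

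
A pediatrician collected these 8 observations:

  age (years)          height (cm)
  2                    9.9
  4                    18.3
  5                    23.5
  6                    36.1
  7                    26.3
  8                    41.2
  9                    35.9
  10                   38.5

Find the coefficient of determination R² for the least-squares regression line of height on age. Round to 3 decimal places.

0.800

n = 8, Σx = 51, Σy = 229.7, Σxy = 1648.9, Σx² = 375, Σy² = 7448.55
Sxx = Σx² − (Σx)²/n = 375 − 325.125 = 49.875
Sxy = Σxy − (Σx)(Σy)/n = 1648.9 − 1464.3375 = 184.5625
Syy = Σy² − (Σy)²/n = 7448.55 − 6595.26125 = 853.28875
R² = Sxy²/(Sxx·Syy) = (184.5625)²/(49.875·853.28875) = 0.800402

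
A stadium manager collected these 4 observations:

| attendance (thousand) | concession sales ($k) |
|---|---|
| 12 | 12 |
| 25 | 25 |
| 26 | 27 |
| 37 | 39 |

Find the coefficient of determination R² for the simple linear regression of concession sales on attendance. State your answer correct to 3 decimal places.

n = 4, Σx = 100, Σy = 103, Σxy = 2914, Σx² = 2814, Σy² = 3019
Sxx = Σx² − (Σx)²/n = 2814 − 2500 = 314
Sxy = Σxy − (Σx)(Σy)/n = 2914 − 2575 = 339
Syy = Σy² − (Σy)²/n = 3019 − 2652.25 = 366.75
R² = Sxy²/(Sxx·Syy) = (339)²/(314·366.75) = 0.997929

0.998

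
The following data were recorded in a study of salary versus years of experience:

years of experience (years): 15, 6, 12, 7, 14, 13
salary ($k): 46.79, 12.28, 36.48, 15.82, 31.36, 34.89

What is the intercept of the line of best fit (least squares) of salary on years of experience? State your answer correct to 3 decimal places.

-7.163

n = 6, Σx = 67, Σy = 177.62, Σxy = 2216.64, Σx² = 819
Sxx = Σx² − (Σx)²/n = 819 − 748.166667 = 70.833333
Sxy = Σxy − (Σx)(Σy)/n = 2216.64 − 1983.423333 = 233.216667
b = Sxy/Sxx = 233.216667/70.833333 = 3.292471
a = ȳ − b·x̄ = 29.603333 − 3.292471·11.166667 = -7.162588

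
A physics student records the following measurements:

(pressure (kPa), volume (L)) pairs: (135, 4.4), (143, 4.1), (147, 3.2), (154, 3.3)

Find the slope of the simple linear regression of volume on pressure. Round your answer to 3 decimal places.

-0.065

n = 4, Σx = 579, Σy = 15, Σxy = 2158.9, Σx² = 83999
Sxx = Σx² − (Σx)²/n = 83999 − 83810.25 = 188.75
Sxy = Σxy − (Σx)(Σy)/n = 2158.9 − 2171.25 = -12.35
b = Sxy/Sxx = -12.35/188.75 = -0.065430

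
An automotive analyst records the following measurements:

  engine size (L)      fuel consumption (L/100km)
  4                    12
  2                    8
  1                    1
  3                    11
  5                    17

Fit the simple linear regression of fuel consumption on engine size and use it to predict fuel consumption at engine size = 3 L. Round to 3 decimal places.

9.800

n = 5, Σx = 15, Σy = 49, Σxy = 183, Σx² = 55
Sxx = Σx² − (Σx)²/n = 55 − 45 = 10
Sxy = Σxy − (Σx)(Σy)/n = 183 − 147 = 36
b = Sxy/Sxx = 36/10 = 3.6
a = ȳ − b·x̄ = 9.8 − 3.6·3 = -1
ŷ(3) = a + b·3 = -1 + 3.6·3 = 9.8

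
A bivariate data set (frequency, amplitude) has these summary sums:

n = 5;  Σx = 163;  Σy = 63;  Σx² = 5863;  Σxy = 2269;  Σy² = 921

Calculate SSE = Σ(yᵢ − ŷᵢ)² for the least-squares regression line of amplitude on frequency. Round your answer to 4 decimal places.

Sxx = Σx² − (Σx)²/n = 5863 − 5313.8 = 549.2
Sxy = Σxy − (Σx)(Σy)/n = 2269 − 2053.8 = 215.2
Syy = Σy² − (Σy)²/n = 921 − 793.8 = 127.2
b = Sxy/Sxx = 215.2/549.2 = 0.391843
SSE = Syy − b·Sxy = 127.2 − 0.391843·215.2 = 42.875455

42.8755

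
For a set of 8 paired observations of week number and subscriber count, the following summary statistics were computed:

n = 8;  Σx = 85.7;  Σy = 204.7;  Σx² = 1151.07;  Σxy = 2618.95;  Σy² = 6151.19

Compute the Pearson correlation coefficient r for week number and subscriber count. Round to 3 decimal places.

0.924

Sxx = Σx² − (Σx)²/n = 1151.07 − 918.06125 = 233.00875
Sxy = Σxy − (Σx)(Σy)/n = 2618.95 − 2192.84875 = 426.10125
Syy = Σy² − (Σy)²/n = 6151.19 − 5237.76125 = 913.42875
r = Sxy/√(Sxx·Syy) = 426.10125/√(212836.891252) = 426.10125/461.342488 = 0.923612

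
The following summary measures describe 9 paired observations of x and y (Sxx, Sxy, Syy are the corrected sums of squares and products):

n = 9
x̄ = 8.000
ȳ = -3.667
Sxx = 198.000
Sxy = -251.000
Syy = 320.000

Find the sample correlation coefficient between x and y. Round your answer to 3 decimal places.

r = Sxy/√(Sxx·Syy) = -251/√(63360) = -251/251.714124 = -0.997163

-0.997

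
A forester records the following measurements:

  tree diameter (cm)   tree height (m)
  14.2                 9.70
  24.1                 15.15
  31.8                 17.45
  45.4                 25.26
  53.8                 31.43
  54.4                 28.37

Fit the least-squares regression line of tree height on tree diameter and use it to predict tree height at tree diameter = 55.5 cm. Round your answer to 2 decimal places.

30.42

n = 6, Σx = 223.7, Σy = 127.36, Σxy = 5438.831, Σx² = 9708.65
Sxx = Σx² − (Σx)²/n = 9708.65 − 8340.281667 = 1368.368333
Sxy = Σxy − (Σx)(Σy)/n = 5438.831 − 4748.405333 = 690.425667
b = Sxy/Sxx = 690.425667/1368.368333 = 0.504561
a = ȳ − b·x̄ = 21.226667 − 0.504561·37.283333 = 2.414941
ŷ(55.5) = a + b·55.5 = 2.414941 + 0.504561·55.5 = 30.418091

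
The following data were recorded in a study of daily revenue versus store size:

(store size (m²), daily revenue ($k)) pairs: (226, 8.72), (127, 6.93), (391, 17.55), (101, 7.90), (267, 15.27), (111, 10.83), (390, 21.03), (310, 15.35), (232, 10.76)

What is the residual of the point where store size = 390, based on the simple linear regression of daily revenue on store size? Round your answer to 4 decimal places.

2.4966

n = 9, Σx = 2155, Σy = 114.34, Σxy = 31246.52, Σx² = 615921
Sxx = Σx² − (Σx)²/n = 615921 − 516002.777778 = 99918.222222
Sxy = Σxy − (Σx)(Σy)/n = 31246.52 − 27378.077778 = 3868.442222
b = Sxy/Sxx = 3868.442222/99918.222222 = 0.038716
a = ȳ − b·x̄ = 12.704444 − 0.038716·239.444444 = 3.434093
ŷ(390) = 3.434093 + 0.038716·390 = 18.533366
residual = y − ŷ = 21.03 − 18.533366 = 2.496634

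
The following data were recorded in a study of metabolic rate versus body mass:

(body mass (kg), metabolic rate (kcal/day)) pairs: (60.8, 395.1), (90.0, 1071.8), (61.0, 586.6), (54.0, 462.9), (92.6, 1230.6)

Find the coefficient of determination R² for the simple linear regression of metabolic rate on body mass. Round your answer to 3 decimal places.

n = 5, Σx = 358.4, Σy = 3747, Σxy = 295216.84, Σx² = 27008.4, Σy² = 3377611.58
Sxx = Σx² − (Σx)²/n = 27008.4 − 25690.112 = 1318.288
Sxy = Σxy − (Σx)(Σy)/n = 295216.84 − 268584.96 = 26631.88
Syy = Σy² − (Σy)²/n = 3377611.58 − 2808001.8 = 569609.78
R² = Sxy²/(Sxx·Syy) = (26631.88)²/(1318.288·569609.78) = 0.944530

0.945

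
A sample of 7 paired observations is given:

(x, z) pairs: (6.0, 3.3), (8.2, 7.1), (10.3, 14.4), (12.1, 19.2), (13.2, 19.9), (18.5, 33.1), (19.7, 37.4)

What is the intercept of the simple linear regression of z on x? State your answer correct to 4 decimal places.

n = 7, Σx = 88, Σy = 134.4, Σxy = 2070.47, Σx² = 1260.32
Sxx = Σx² − (Σx)²/n = 1260.32 − 1106.285714 = 154.034286
Sxy = Σxy − (Σx)(Σy)/n = 2070.47 − 1689.6 = 380.87
b = Sxy/Sxx = 380.87/154.034286 = 2.472631
a = ȳ − b·x̄ = 19.2 − 2.472631·12.571429 = -11.884508

-11.8845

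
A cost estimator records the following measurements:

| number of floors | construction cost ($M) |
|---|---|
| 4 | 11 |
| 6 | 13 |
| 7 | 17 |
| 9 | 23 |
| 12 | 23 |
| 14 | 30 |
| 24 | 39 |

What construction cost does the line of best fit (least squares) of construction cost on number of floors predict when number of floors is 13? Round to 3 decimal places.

25.319

n = 7, Σx = 76, Σy = 156, Σxy = 2080, Σx² = 1098
Sxx = Σx² − (Σx)²/n = 1098 − 825.142857 = 272.857143
Sxy = Σxy − (Σx)(Σy)/n = 2080 − 1693.714286 = 386.285714
b = Sxy/Sxx = 386.285714/272.857143 = 1.415707
a = ȳ − b·x̄ = 22.285714 − 1.415707·10.857143 = 6.915183
ŷ(13) = a + b·13 = 6.915183 + 1.415707·13 = 25.319372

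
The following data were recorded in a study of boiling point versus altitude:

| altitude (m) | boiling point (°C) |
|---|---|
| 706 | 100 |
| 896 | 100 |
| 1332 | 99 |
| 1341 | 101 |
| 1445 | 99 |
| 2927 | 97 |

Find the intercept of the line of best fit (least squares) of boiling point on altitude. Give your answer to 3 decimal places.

101.425

n = 6, Σx = 8647, Σy = 596, Σxy = 854483, Σx² = 15529111
Sxx = Σx² − (Σx)²/n = 15529111 − 12461768.166667 = 3067342.833333
Sxy = Σxy − (Σx)(Σy)/n = 854483 − 858935.333333 = -4452.333333
b = Sxy/Sxx = -4452.333333/3067342.833333 = -0.001452
a = ȳ − b·x̄ = 99.333333 − (-0.001452)·1441.166667 = 101.425227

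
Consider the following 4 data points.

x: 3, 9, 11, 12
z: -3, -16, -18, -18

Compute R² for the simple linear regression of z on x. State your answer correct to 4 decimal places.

n = 4, Σx = 35, Σy = -55, Σxy = -567, Σx² = 355, Σy² = 913
Sxx = Σx² − (Σx)²/n = 355 − 306.25 = 48.75
Sxy = Σxy − (Σx)(Σy)/n = -567 − (-481.25) = -85.75
Syy = Σy² − (Σy)²/n = 913 − 756.25 = 156.75
R² = Sxy²/(Sxx·Syy) = (-85.75)²/(48.75·156.75) = 0.962246

0.9622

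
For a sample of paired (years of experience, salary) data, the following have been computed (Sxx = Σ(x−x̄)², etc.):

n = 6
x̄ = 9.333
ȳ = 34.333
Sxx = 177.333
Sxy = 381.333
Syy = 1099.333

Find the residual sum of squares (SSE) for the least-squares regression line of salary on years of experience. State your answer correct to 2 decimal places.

b = Sxy/Sxx = 381.333/177.333 = 2.150378
SSE = Syy − b·Sxy = 1099.333 − 2.150378·381.333 = 279.322867

279.32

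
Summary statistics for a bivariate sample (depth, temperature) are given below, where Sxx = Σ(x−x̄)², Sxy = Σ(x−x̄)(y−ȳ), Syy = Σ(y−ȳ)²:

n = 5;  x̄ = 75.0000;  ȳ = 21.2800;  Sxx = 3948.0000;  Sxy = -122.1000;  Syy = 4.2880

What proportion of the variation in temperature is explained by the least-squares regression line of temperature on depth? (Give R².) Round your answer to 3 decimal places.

0.881

R² = Sxy²/(Sxx·Syy) = (-122.1)²/(3948·4.288) = 0.880642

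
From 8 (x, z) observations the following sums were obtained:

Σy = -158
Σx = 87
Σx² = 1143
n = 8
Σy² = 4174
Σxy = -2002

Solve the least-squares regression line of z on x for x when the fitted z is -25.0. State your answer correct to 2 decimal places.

Sxx = Σx² − (Σx)²/n = 1143 − 946.125 = 196.875
Sxy = Σxy − (Σx)(Σy)/n = -2002 − (-1718.25) = -283.75
b = Sxy/Sxx = -283.75/196.875 = -1.441270
a = ȳ − b·x̄ = -19.75 − (-1.441270)·10.875 = -4.076190
Set a + b·x = -25.0: x = (-25.0 − (-4.076190)) / (-1.441270) = 14.517621

14.52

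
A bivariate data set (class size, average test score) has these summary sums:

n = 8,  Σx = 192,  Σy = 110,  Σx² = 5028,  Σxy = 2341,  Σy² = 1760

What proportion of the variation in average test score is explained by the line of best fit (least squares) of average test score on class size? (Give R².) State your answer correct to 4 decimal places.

0.8600

Sxx = Σx² − (Σx)²/n = 5028 − 4608 = 420
Sxy = Σxy − (Σx)(Σy)/n = 2341 − 2640 = -299
Syy = Σy² − (Σy)²/n = 1760 − 1512.5 = 247.5
R² = Sxy²/(Sxx·Syy) = (-299)²/(420·247.5) = 0.860038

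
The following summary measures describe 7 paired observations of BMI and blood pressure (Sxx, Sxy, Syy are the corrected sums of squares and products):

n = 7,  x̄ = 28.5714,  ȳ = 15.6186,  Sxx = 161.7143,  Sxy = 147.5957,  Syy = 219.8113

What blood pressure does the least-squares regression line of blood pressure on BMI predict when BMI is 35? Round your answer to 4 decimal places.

21.4859

b = Sxy/Sxx = 147.5957/161.7143 = 0.912694
a = ȳ − b·x̄ = 15.6186 − 0.912694·28.5714 = -10.458350
ŷ(35) = a + b·35 = -10.458350 + 0.912694·35 = 21.485946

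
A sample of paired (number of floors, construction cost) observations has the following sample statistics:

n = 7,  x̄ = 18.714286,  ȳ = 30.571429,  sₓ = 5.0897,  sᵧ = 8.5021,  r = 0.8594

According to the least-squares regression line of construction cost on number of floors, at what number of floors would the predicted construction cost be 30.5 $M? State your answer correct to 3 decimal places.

18.665

b = r · sᵧ/sₓ = 0.8594 · 8.5021/5.0897 = 1.435587
a = ȳ − b·x̄ = 30.571429 − 1.435587·18.714286 = 3.705452
Set a + b·x = 30.5: x = (30.5 − 3.705452) / 1.435587 = 18.664530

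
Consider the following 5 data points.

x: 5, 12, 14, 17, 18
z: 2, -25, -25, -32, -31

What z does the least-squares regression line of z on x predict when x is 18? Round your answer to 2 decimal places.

n = 5, Σx = 66, Σy = -111, Σxy = -1742, Σx² = 978
Sxx = Σx² − (Σx)²/n = 978 − 871.2 = 106.8
Sxy = Σxy − (Σx)(Σy)/n = -1742 − (-1465.2) = -276.8
b = Sxy/Sxx = -276.8/106.8 = -2.591760
a = ȳ − b·x̄ = -22.2 − (-2.591760)·13.2 = 12.011236
ŷ(18) = a + b·18 = 12.011236 + (-2.591760)·18 = -34.640449

-34.64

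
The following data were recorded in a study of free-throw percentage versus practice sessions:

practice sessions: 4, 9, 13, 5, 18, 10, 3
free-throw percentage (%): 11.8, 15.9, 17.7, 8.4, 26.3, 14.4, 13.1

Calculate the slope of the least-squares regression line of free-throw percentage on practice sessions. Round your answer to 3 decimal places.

0.950

n = 7, Σx = 62, Σy = 107.6, Σxy = 1119.1, Σx² = 724
Sxx = Σx² − (Σx)²/n = 724 − 549.142857 = 174.857143
Sxy = Σxy − (Σx)(Σy)/n = 1119.1 − 953.028571 = 166.071429
b = Sxy/Sxx = 166.071429/174.857143 = 0.949755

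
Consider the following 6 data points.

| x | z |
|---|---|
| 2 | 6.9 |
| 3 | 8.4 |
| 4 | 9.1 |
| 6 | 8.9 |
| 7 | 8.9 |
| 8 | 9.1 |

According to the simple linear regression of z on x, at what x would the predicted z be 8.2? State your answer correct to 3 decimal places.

3.676

n = 6, Σx = 30, Σy = 51.3, Σxy = 263.9, Σx² = 178
Sxx = Σx² − (Σx)²/n = 178 − 150 = 28
Sxy = Σxy − (Σx)(Σy)/n = 263.9 − 256.5 = 7.4
b = Sxy/Sxx = 7.4/28 = 0.264286
a = ȳ − b·x̄ = 8.55 − 0.264286·5 = 7.228571
Set a + b·x = 8.2: x = (8.2 − 7.228571) / 0.264286 = 3.675676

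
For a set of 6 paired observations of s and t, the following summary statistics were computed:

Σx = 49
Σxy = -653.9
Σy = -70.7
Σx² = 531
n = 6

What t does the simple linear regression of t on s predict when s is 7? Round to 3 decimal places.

Sxx = Σx² − (Σx)²/n = 531 − 400.166667 = 130.833333
Sxy = Σxy − (Σx)(Σy)/n = -653.9 − (-577.383333) = -76.516667
b = Sxy/Sxx = -76.516667/130.833333 = -0.584841
a = ȳ − b·x̄ = -11.783333 − (-0.584841)·8.166667 = -7.007134
ŷ(7) = a + b·7 = -7.007134 + (-0.584841)·7 = -11.101019

-11.101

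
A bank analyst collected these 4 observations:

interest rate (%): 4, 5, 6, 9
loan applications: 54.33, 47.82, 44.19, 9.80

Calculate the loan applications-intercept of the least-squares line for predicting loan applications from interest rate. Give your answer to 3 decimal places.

n = 4, Σx = 24, Σy = 156.14, Σxy = 809.76, Σx² = 158
Sxx = Σx² − (Σx)²/n = 158 − 144 = 14
Sxy = Σxy − (Σx)(Σy)/n = 809.76 − 936.84 = -127.08
b = Sxy/Sxx = -127.08/14 = -9.077143
a = ȳ − b·x̄ = 39.035 − (-9.077143)·6 = 93.497857

93.498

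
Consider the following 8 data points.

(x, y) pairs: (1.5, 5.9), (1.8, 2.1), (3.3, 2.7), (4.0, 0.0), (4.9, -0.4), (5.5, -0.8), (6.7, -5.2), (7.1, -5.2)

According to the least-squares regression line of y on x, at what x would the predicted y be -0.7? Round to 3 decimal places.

4.691

n = 8, Σx = 34.8, Σy = -0.9, Σxy = -56.58, Σx² = 181.94
Sxx = Σx² − (Σx)²/n = 181.94 − 151.38 = 30.56
Sxy = Σxy − (Σx)(Σy)/n = -56.58 − (-3.915) = -52.665
b = Sxy/Sxx = -52.665/30.56 = -1.723331
a = ȳ − b·x̄ = -0.1125 − (-1.723331)·4.35 = 7.383991
Set a + b·x = -0.7: x = (-0.7 − 7.383991) / (-1.723331) = 4.690910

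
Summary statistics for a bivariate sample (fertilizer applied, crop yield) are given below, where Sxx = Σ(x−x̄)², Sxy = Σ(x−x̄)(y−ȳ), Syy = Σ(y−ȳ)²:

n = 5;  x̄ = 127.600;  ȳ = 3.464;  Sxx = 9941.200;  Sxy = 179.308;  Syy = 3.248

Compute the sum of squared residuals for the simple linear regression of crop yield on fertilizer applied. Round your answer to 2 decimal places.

0.01

b = Sxy/Sxx = 179.308/9941.2 = 0.018037
SSE = Syy − b·Sxy = 3.248 − 0.018037·179.308 = 0.013847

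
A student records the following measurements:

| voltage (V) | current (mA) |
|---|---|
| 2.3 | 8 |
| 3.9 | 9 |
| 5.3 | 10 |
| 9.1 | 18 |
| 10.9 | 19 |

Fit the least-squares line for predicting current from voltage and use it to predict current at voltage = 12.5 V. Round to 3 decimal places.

n = 5, Σx = 31.5, Σy = 64, Σxy = 477.4, Σx² = 250.21
Sxx = Σx² − (Σx)²/n = 250.21 − 198.45 = 51.76
Sxy = Σxy − (Σx)(Σy)/n = 477.4 − 403.2 = 74.2
b = Sxy/Sxx = 74.2/51.76 = 1.433539
a = ȳ − b·x̄ = 12.8 − 1.433539·6.3 = 3.768702
ŷ(12.5) = a + b·12.5 = 3.768702 + 1.433539·12.5 = 21.687944

21.688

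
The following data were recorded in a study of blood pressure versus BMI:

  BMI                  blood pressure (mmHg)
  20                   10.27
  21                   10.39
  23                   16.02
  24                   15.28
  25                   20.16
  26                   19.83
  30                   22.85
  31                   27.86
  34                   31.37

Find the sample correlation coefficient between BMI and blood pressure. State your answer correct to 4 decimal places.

0.9790

n = 9, Σx = 234, Σy = 174.03, Σxy = 4794.09, Σx² = 6264, Σy² = 3785.5773
Sxx = Σx² − (Σx)²/n = 6264 − 6084 = 180
Sxy = Σxy − (Σx)(Σy)/n = 4794.09 − 4524.78 = 269.31
Syy = Σy² − (Σy)²/n = 3785.5773 − 3365.1601 = 420.4172
r = Sxy/√(Sxx·Syy) = 269.31/√(75675.096) = 269.31/275.091069 = 0.978985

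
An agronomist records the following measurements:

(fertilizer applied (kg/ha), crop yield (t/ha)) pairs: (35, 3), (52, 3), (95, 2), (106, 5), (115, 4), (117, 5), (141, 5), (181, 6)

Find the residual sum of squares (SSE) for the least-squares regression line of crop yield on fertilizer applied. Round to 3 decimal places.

n = 8, Σx = 842, Σy = 33, Σxy = 3817, Σx² = 103746, Σy² = 149
Sxx = Σx² − (Σx)²/n = 103746 − 88620.5 = 15125.5
Sxy = Σxy − (Σx)(Σy)/n = 3817 − 3473.25 = 343.75
Syy = Σy² − (Σy)²/n = 149 − 136.125 = 12.875
b = Sxy/Sxx = 343.75/15125.5 = 0.022727
SSE = Syy − b·Sxy = 12.875 − 0.022727·343.75 = 5.062758

5.063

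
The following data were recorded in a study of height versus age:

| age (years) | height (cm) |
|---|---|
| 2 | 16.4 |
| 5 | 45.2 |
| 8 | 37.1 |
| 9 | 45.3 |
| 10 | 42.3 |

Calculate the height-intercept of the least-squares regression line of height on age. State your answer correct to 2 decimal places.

18.28

n = 5, Σx = 34, Σy = 186.3, Σxy = 1386.3, Σx² = 274
Sxx = Σx² − (Σx)²/n = 274 − 231.2 = 42.8
Sxy = Σxy − (Σx)(Σy)/n = 1386.3 − 1266.84 = 119.46
b = Sxy/Sxx = 119.46/42.8 = 2.791121
a = ȳ − b·x̄ = 37.26 − 2.791121·6.8 = 18.280374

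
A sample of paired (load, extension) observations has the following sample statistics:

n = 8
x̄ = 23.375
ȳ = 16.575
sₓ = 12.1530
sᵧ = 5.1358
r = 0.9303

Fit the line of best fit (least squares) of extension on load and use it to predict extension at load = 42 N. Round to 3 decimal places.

23.897

b = r · sᵧ/sₓ = 0.9303 · 5.1358/12.153 = 0.393140
a = ȳ − b·x̄ = 16.575 − 0.393140·23.375 = 7.385344
ŷ(42) = a + b·42 = 7.385344 + 0.393140·42 = 23.897239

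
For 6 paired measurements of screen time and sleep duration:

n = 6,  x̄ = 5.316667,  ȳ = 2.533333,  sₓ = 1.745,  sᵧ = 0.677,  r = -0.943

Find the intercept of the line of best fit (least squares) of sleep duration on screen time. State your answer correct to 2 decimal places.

b = r · sᵧ/sₓ = -0.943 · 0.677/1.745 = -0.365852
a = ȳ − b·x̄ = 2.533333 − (-0.365852)·5.316667 = 4.478444

4.48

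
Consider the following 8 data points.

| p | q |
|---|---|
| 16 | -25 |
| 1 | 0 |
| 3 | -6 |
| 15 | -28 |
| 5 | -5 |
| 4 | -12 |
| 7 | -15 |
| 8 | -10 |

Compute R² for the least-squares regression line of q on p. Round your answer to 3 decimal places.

0.885

n = 8, Σx = 59, Σy = -101, Σxy = -1096, Σx² = 645, Σy² = 1939
Sxx = Σx² − (Σx)²/n = 645 − 435.125 = 209.875
Sxy = Σxy − (Σx)(Σy)/n = -1096 − (-744.875) = -351.125
Syy = Σy² − (Σy)²/n = 1939 − 1275.125 = 663.875
R² = Sxy²/(Sxx·Syy) = (-351.125)²/(209.875·663.875) = 0.884864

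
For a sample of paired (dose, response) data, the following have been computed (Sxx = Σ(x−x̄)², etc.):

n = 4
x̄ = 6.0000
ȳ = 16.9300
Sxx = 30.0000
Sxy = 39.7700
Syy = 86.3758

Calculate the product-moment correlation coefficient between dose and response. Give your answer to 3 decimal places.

r = Sxy/√(Sxx·Syy) = 39.77/√(2591.274) = 39.77/50.904558 = 0.781266

0.781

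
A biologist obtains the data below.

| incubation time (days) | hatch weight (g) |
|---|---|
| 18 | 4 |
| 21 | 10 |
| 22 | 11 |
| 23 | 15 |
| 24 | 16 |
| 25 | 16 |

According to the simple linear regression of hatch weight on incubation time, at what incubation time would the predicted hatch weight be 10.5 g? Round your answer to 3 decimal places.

n = 6, Σx = 133, Σy = 72, Σxy = 1653, Σx² = 2979
Sxx = Σx² − (Σx)²/n = 2979 − 2948.166667 = 30.833333
Sxy = Σxy − (Σx)(Σy)/n = 1653 − 1596 = 57
b = Sxy/Sxx = 57/30.833333 = 1.848649
a = ȳ − b·x̄ = 12 − 1.848649·22.166667 = -28.978378
Set a + b·x = 10.5: x = (10.5 − (-28.978378)) / 1.848649 = 21.355263

21.355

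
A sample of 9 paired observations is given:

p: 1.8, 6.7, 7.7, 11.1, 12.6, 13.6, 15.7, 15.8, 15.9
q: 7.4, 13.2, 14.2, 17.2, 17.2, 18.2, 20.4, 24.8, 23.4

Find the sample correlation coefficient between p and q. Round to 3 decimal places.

n = 9, Σx = 100.9, Σy = 156, Σxy = 1950.44, Σx² = 1323.29, Σy² = 2932.32
Sxx = Σx² − (Σx)²/n = 1323.29 − 1131.201111 = 192.088889
Sxy = Σxy − (Σx)(Σy)/n = 1950.44 − 1748.933333 = 201.506667
Syy = Σy² − (Σy)²/n = 2932.32 − 2704 = 228.32
r = Sxy/√(Sxx·Syy) = 201.506667/√(43857.735111) = 201.506667/209.422384 = 0.962202

0.962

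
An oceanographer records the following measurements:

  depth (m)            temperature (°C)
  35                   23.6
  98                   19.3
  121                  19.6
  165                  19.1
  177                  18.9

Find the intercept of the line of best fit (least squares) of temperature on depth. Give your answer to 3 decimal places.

23.716

n = 5, Σx = 596, Σy = 100.5, Σxy = 11585.8, Σx² = 84024
Sxx = Σx² − (Σx)²/n = 84024 − 71043.2 = 12980.8
Sxy = Σxy − (Σx)(Σy)/n = 11585.8 − 11979.6 = -393.8
b = Sxy/Sxx = -393.8/12980.8 = -0.030337
a = ȳ − b·x̄ = 20.1 − (-0.030337)·119.2 = 23.716184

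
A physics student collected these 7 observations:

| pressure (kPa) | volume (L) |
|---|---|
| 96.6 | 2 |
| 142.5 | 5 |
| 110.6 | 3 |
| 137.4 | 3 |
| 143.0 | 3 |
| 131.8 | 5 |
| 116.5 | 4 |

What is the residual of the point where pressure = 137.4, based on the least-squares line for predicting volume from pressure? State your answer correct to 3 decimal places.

n = 7, Σx = 878.4, Σy = 25, Σxy = 3203.7, Σx² = 112141.42
Sxx = Σx² − (Σx)²/n = 112141.42 − 110226.651429 = 1914.768571
Sxy = Σxy − (Σx)(Σy)/n = 3203.7 − 3137.142857 = 66.557143
b = Sxy/Sxx = 66.557143/1914.768571 = 0.034760
a = ȳ − b·x̄ = 3.571429 − 0.034760·125.485714 = -0.790441
ŷ(137.4) = -0.790441 + 0.034760·137.4 = 3.985568
residual = y − ŷ = 3 − 3.985568 = -0.985568

-0.986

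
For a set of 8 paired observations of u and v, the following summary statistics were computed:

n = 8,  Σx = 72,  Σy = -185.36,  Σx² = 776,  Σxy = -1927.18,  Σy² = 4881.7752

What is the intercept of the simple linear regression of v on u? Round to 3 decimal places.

Sxx = Σx² − (Σx)²/n = 776 − 648 = 128
Sxy = Σxy − (Σx)(Σy)/n = -1927.18 − (-1668.24) = -258.94
b = Sxy/Sxx = -258.94/128 = -2.022969
a = ȳ − b·x̄ = -23.17 − (-2.022969)·9 = -4.963281

-4.963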